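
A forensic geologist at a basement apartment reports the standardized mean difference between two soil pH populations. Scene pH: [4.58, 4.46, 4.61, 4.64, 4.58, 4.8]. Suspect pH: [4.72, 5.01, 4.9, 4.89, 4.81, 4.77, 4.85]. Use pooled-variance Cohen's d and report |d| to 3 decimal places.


Pooled-variance Cohen's d for soil pH comparison:
Scene mean = 27.67 / 6 = 4.611667
Suspect mean = 33.95 / 7 = 4.85
Scene sample variance s_s^2 = 0.012257
Suspect sample variance s_c^2 = 0.0091
Pooled variance = ((n_s-1)*s_s^2 + (n_c-1)*s_c^2) / (n_s + n_c - 2) = 0.010535
Pooled SD = sqrt(0.010535) = 0.10264
Mean difference = -0.238333
|d| = |-0.238333| / 0.10264 = 2.322

2.322


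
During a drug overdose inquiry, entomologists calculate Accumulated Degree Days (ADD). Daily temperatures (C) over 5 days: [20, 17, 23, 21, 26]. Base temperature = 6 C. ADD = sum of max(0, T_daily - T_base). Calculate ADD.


Computing ADD day by day:
Day 1: max(0, 20 - 6) = 14
Day 2: max(0, 17 - 6) = 11
Day 3: max(0, 23 - 6) = 17
Day 4: max(0, 21 - 6) = 15
Day 5: max(0, 26 - 6) = 20
Total ADD = 77

77


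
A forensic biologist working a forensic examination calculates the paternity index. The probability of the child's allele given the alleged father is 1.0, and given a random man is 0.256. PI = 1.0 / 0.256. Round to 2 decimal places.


Paternity Index calculation:
PI = P(allele|father) / P(allele|random)
PI = 1.0 / 0.256
PI = 3.91

3.91


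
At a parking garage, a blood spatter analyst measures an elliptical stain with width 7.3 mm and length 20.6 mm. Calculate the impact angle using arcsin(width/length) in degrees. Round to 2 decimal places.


Blood spatter impact angle calculation:
width / length = 7.3 / 20.6 = 0.354369
angle = arcsin(0.354369)
angle = 20.75 degrees

20.75


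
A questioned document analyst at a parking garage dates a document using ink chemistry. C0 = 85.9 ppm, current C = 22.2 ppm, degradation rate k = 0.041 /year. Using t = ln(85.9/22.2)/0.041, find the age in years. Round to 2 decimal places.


Document age estimation:
C0/C = 85.9 / 22.2 = 3.869369
ln(C0/C) = 1.353091
t = 1.353091 / 0.041 = 33.00 years

33.00


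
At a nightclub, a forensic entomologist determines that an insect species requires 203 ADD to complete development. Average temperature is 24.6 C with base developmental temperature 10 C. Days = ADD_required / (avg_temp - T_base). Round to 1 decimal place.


Insect development time:
Effective temperature = avg_temp - T_base = 24.6 - 10 = 14.6 C
Days = ADD / effective_temp = 203 / 14.6 = 13.9 days

13.9


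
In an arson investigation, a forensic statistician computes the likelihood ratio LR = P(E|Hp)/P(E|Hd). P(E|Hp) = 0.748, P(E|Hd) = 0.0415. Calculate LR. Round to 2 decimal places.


Likelihood ratio calculation:
LR = P(E|Hp) / P(E|Hd)
LR = 0.748 / 0.0415
LR = 18.02

18.02


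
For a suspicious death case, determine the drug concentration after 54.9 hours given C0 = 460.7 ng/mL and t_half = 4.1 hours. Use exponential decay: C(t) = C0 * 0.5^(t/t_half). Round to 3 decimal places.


Drug concentration decay:
Number of half-lives = t / t_half = 54.9 / 4.1 = 13.390244
Decay factor = 0.5^13.390244 = 0.00009314
C(t) = 460.7 * 0.00009314 = 0.043 ng/mL

0.043


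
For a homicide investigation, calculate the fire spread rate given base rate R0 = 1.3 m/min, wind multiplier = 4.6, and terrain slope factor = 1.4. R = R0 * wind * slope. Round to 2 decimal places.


Fire spread rate calculation:
R = R0 * wind_factor * slope_factor
= 1.3 * 4.6 * 1.4
= 5.98 * 1.4
= 8.37 m/min

8.37


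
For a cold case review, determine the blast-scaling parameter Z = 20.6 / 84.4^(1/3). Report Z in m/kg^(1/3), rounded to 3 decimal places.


Scaled distance calculation:
W^(1/3) = 84.4^(1/3) = 4.38646
Z = R / W^(1/3) = 20.6 / 4.38646
Z = 4.696 m/kg^(1/3)

4.696


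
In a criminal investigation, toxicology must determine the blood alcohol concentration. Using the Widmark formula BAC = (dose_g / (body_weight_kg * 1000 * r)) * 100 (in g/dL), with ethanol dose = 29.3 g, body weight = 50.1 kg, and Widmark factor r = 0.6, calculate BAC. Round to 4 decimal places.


Applying the Widmark formula:
BAC = (dose_g / (body_wt * 1000 * r)) * 100
Denominator = 50.1 * 1000 * 0.6 = 30060
BAC = (29.3 / 30060) * 100
BAC = 0.0975 g/dL

0.0975


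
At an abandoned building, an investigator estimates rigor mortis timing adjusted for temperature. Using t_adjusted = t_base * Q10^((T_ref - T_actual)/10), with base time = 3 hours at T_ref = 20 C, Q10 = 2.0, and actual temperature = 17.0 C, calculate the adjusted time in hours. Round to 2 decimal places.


Rigor mortis time adjustment:
Exponent = (T_ref - T_actual) / 10 = (20 - 17.0) / 10 = 0.3
Q10 factor = 2.0^0.3 = 1.23114
t_adjusted = 3 * 1.23114 = 3.69 hours

3.69


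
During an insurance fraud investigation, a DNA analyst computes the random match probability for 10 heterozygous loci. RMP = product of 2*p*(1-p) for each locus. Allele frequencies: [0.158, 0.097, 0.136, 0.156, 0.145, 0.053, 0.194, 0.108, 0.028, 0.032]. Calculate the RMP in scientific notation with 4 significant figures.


Computing RMP for 10 loci:
Locus 1: 2 * 0.158 * 0.842 = 0.266072
Locus 2: 2 * 0.097 * 0.903 = 0.175182
Locus 3: 2 * 0.136 * 0.864 = 0.235008
Locus 4: 2 * 0.156 * 0.844 = 0.263328
Locus 5: 2 * 0.145 * 0.855 = 0.24795
Locus 6: 2 * 0.053 * 0.947 = 0.100382
Locus 7: 2 * 0.194 * 0.806 = 0.312728
Locus 8: 2 * 0.108 * 0.892 = 0.192672
Locus 9: 2 * 0.028 * 0.972 = 0.054432
Locus 10: 2 * 0.032 * 0.968 = 0.061952
RMP = 1.459e-08

1.459e-08


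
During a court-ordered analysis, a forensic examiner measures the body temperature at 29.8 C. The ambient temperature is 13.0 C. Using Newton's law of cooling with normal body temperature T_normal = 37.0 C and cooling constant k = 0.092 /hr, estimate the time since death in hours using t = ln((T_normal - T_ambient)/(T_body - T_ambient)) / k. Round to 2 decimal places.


Using Newton's law of cooling:
t = ln((T_normal - T_ambient) / (T_body - T_ambient)) / k
T_normal - T_ambient = 24.0
T_body - T_ambient = 16.8
Ratio = 1.428571
ln(ratio) = 0.356675
t = 0.356675 / 0.092 = 3.88 hours

3.88


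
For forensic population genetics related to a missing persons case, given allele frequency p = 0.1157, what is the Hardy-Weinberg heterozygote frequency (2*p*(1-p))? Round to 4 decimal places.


Hardy-Weinberg heterozygote frequency:
q = 1 - p = 1 - 0.1157 = 0.8843
2pq = 2 * 0.1157 * 0.8843 = 0.2046

0.2046


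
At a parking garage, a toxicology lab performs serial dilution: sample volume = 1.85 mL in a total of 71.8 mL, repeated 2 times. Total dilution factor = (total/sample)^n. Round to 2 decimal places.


Dilution factor calculation:
Single dilution = V_total / V_sample = 71.8 / 1.85 ≈ 38.810811
Number of dilutions = 2
Total DF = (71.8 / 1.85)^2 (full precision, rounded at the end) = 1506.28

1506.28


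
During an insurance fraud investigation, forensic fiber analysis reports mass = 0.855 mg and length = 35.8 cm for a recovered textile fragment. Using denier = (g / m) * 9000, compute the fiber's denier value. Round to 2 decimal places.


Denier calculation:
Mass in grams = 0.855 mg / 1000 = 0.000855 g
Length in meters = 35.8 cm / 100 = 0.358 m
Linear density = mass / length = 0.000855 / 0.358 = 0.00238827 g/m
Denier = (g/m) * 9000 = 0.00238827 * 9000 = 21.49

21.49


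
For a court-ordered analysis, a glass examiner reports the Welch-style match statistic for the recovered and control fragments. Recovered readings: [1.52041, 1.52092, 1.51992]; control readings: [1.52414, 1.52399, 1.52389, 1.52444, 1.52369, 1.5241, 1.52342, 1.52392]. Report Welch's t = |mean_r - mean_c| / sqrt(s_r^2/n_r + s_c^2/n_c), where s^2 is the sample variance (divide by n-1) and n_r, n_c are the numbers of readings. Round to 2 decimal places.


Welch's t-criterion for glass RI comparison:
Recovered mean = sum / n_r = 4.56125 / 3 = 1.5204167
Control mean = sum / n_c = 12.19159 / 8 = 1.5239487
Recovered sample variance s_r^2 = 2.50033e-07
Control sample variance s_c^2 = 9.33268e-08
Welch SE (unpooled) = sqrt(s_r^2/n_r + s_c^2/n_c) = sqrt(8.33444e-08 + 1.16658e-08) = sqrt(9.50102e-08) = 0.000308237
|mean_r - mean_c| = 0.00353208
t = 0.00353208 / 0.000308237 = 11.46

11.46


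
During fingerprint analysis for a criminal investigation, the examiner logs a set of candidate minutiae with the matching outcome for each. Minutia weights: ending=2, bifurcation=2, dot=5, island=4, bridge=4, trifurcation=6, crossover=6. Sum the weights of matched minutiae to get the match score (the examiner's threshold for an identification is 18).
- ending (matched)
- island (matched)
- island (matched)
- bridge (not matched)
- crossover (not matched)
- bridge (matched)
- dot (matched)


Weighted minutiae match score:
  ending: matched, +2 (running total 2)
  island: matched, +4 (running total 6)
  island: matched, +4 (running total 10)
  bridge: not matched, +0
  crossover: not matched, +0
  bridge: matched, +4 (running total 14)
  dot: matched, +5 (running total 19)
Total score = 19
Threshold = 18; verdict = identification

19


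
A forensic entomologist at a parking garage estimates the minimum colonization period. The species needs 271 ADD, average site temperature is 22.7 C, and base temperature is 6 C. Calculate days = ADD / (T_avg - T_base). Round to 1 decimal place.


Insect development time:
Effective temperature = avg_temp - T_base = 22.7 - 6 = 16.7 C
Days = ADD / effective_temp = 271 / 16.7 = 16.2 days

16.2


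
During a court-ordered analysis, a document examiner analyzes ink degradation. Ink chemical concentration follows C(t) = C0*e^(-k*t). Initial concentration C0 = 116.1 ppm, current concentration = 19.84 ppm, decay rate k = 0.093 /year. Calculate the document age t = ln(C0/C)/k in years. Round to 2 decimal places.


Document age estimation:
C0/C = 116.1 / 19.84 = 5.851815
ln(C0/C) = 1.766752
t = 1.766752 / 0.093 = 19.00 years

19.00


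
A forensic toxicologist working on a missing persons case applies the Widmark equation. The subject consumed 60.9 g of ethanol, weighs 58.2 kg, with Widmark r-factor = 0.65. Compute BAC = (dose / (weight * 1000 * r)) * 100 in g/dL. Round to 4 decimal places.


Applying the Widmark formula:
BAC = (dose_g / (body_wt * 1000 * r)) * 100
Denominator = 58.2 * 1000 * 0.65 = 37830
BAC = (60.9 / 37830) * 100
BAC = 0.1610 g/dL

0.1610


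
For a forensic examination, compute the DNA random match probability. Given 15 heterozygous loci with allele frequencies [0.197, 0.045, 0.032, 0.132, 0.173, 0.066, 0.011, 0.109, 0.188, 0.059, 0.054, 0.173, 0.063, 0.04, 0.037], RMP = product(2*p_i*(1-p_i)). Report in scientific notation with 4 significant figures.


Computing RMP for 15 loci:
Locus 1: 2 * 0.197 * 0.803 = 0.316382
Locus 2: 2 * 0.045 * 0.955 = 0.08595
Locus 3: 2 * 0.032 * 0.968 = 0.061952
Locus 4: 2 * 0.132 * 0.868 = 0.229152
Locus 5: 2 * 0.173 * 0.827 = 0.286142
Locus 6: 2 * 0.066 * 0.934 = 0.123288
Locus 7: 2 * 0.011 * 0.989 = 0.021758
Locus 8: 2 * 0.109 * 0.891 = 0.194238
Locus 9: 2 * 0.188 * 0.812 = 0.305312
Locus 10: 2 * 0.059 * 0.941 = 0.111038
Locus 11: 2 * 0.054 * 0.946 = 0.102168
Locus 12: 2 * 0.173 * 0.827 = 0.286142
Locus 13: 2 * 0.063 * 0.937 = 0.118062
Locus 14: 2 * 0.04 * 0.96 = 0.0768
Locus 15: 2 * 0.037 * 0.963 = 0.071262
RMP = 3.686e-14

3.686e-14


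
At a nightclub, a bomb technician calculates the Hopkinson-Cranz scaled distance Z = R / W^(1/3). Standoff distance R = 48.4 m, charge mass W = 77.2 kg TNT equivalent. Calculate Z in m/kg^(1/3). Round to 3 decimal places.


Scaled distance calculation:
W^(1/3) = 77.2^(1/3) = 4.258001
Z = R / W^(1/3) = 48.4 / 4.258001
Z = 11.367 m/kg^(1/3)

11.367


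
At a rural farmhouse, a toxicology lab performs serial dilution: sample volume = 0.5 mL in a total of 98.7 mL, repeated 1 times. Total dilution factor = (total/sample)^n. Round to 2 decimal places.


Dilution factor calculation:
Single dilution = V_total / V_sample = 98.7 / 0.5 ≈ 197.4
Number of dilutions = 1
Total DF = (98.7 / 0.5)^1 (full precision, rounded at the end) = 197.40

197.40


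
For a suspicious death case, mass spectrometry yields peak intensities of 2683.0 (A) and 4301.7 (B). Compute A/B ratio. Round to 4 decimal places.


Spectral peak ratio:
Peak A = 2683.0 counts
Peak B = 4301.7 counts
Ratio = 2683.0 / 4301.7 = 0.6237

0.6237


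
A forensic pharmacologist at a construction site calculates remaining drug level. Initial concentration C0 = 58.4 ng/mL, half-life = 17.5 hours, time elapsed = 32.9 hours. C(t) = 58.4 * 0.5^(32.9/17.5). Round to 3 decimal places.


Drug concentration decay:
Number of half-lives = t / t_half = 32.9 / 17.5 = 1.88
Decay factor = 0.5^1.88 = 0.27168372
C(t) = 58.4 * 0.27168372 = 15.866 ng/mL

15.866


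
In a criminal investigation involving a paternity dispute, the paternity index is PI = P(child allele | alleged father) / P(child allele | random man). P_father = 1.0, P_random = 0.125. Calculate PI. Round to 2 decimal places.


Paternity Index calculation:
PI = P(allele|father) / P(allele|random)
PI = 1.0 / 0.125
PI = 8.00

8.00


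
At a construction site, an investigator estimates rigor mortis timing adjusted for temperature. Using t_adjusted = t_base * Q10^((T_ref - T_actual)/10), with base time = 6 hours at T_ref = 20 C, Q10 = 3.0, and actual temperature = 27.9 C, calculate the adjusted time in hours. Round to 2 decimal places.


Rigor mortis time adjustment:
Exponent = (T_ref - T_actual) / 10 = (20 - 27.9) / 10 = -0.79
Q10 factor = 3.0^-0.79 = 0.41983
t_adjusted = 6 * 0.41983 = 2.52 hours

2.52


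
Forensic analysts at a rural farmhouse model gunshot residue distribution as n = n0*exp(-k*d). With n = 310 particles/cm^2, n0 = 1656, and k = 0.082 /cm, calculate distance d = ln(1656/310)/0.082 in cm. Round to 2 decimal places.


GSR distance calculation:
n0/n = 1656 / 310 = 5.341935
ln(n0/n) = 1.675588
d = 1.675588 / 0.082 = 20.43 cm

20.43


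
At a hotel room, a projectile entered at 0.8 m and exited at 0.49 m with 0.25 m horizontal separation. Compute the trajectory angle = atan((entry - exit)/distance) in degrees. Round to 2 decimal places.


Bullet trajectory angle:
Height difference = 0.8 - 0.49 = 0.31 m
angle = atan(0.31 / 0.25)
angle = atan(1.24)
angle = 51.12 degrees

51.12


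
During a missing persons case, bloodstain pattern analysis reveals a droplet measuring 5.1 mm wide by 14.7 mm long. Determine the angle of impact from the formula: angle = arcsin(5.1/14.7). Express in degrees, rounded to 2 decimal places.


Blood spatter impact angle calculation:
width / length = 5.1 / 14.7 = 0.346939
angle = arcsin(0.346939)
angle = 20.30 degrees

20.30


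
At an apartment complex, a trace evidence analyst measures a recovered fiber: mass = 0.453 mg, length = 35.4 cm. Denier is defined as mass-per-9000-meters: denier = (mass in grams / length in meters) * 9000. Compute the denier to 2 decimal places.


Denier calculation:
Mass in grams = 0.453 mg / 1000 = 0.000453 g
Length in meters = 35.4 cm / 100 = 0.354 m
Linear density = mass / length = 0.000453 / 0.354 = 0.00127966 g/m
Denier = (g/m) * 9000 = 0.00127966 * 9000 = 11.52

11.52


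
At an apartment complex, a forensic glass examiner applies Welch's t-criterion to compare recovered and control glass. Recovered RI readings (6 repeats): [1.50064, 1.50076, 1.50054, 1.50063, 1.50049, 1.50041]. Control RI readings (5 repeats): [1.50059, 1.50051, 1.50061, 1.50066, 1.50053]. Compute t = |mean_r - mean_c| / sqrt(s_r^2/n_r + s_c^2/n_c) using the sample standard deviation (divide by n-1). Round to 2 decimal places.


Welch's t-criterion for glass RI comparison:
Recovered mean = sum / n_r = 9.00347 / 6 = 1.5005783
Control mean = sum / n_c = 7.5029 / 5 = 1.50058
Recovered sample variance s_r^2 = 1.54167e-08
Control sample variance s_c^2 = 3.7e-09
Welch SE (unpooled) = sqrt(s_r^2/n_r + s_c^2/n_c) = sqrt(2.56944e-09 + 7.4e-10) = sqrt(3.30944e-09) = 5.75277e-05
|mean_r - mean_c| = 1.66667e-06
t = 1.66667e-06 / 5.75277e-05 = 0.03

0.03


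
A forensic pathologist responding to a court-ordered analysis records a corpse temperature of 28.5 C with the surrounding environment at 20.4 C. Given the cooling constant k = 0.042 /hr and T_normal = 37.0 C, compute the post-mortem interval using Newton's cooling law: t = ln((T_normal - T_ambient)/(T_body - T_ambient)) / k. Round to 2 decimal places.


Using Newton's law of cooling:
t = ln((T_normal - T_ambient) / (T_body - T_ambient)) / k
T_normal - T_ambient = 16.6
T_body - T_ambient = 8.1
Ratio = 2.049383
ln(ratio) = 0.717539
t = 0.717539 / 0.042 = 17.08 hours

17.08


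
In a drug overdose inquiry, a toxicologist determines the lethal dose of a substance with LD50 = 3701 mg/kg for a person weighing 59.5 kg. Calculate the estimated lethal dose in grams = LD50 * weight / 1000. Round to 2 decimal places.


Lethal dose calculation:
Lethal dose = LD50 * body_weight / 1000
= 3701 * 59.5 / 1000
= 220209.5 / 1000
= 220.21 g

220.21


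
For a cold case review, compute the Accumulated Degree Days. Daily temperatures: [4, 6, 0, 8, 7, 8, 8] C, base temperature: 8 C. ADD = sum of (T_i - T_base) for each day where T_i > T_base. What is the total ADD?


Computing ADD day by day:
Day 1: max(0, 4 - 8) = 0
Day 2: max(0, 6 - 8) = 0
Day 3: max(0, 0 - 8) = 0
Day 4: max(0, 8 - 8) = 0
Day 5: max(0, 7 - 8) = 0
Day 6: max(0, 8 - 8) = 0
Day 7: max(0, 8 - 8) = 0
Total ADD = 0

0


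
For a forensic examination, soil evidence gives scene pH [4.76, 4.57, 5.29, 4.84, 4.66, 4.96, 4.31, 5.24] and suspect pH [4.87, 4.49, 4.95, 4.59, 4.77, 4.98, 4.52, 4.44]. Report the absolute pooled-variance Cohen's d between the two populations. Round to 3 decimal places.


Pooled-variance Cohen's d for soil pH comparison:
Scene mean = 38.63 / 8 = 4.82875
Suspect mean = 37.61 / 8 = 4.70125
Scene sample variance s_s^2 = 0.109784
Suspect sample variance s_c^2 = 0.04727
Pooled variance = ((n_s-1)*s_s^2 + (n_c-1)*s_c^2) / (n_s + n_c - 2) = 0.078527
Pooled SD = sqrt(0.078527) = 0.280227
Mean difference = 0.1275
|d| = |0.1275| / 0.280227 = 0.455

0.455


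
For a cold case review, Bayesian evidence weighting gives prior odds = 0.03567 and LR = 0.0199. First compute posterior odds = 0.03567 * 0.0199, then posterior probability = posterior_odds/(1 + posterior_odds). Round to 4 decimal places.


Bayesian evidence evaluation:
Posterior odds = prior_odds * LR = 0.03567 * 0.0199 = 0.000709833
Posterior probability = posterior_odds / (1 + posterior_odds)
= 0.000709833 / (1 + 0.000709833)
= 0.000709833 / 1.000709833
= 0.0007

0.0007


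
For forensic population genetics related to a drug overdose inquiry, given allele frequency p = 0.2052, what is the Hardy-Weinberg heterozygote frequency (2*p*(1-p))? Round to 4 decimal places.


Hardy-Weinberg heterozygote frequency:
q = 1 - p = 1 - 0.2052 = 0.7948
2pq = 2 * 0.2052 * 0.7948 = 0.3262

0.3262


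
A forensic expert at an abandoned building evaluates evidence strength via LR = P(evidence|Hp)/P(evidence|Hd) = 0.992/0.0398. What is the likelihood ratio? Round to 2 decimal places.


Likelihood ratio calculation:
LR = P(E|Hp) / P(E|Hd)
LR = 0.992 / 0.0398
LR = 24.92

24.92


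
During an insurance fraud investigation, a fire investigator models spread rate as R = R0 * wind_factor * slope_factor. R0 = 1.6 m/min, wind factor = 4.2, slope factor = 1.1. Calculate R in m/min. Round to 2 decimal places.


Fire spread rate calculation:
R = R0 * wind_factor * slope_factor
= 1.6 * 4.2 * 1.1
= 6.72 * 1.1
= 7.39 m/min

7.39


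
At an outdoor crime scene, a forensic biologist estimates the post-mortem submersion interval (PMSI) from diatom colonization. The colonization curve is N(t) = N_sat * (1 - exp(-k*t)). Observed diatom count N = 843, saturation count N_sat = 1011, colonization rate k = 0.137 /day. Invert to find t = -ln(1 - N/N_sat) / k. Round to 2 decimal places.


PMSI from diatom colonization curve:
N / N_sat = 843 / 1011 = 0.833828
1 - N/N_sat = 0.166172
ln(1 - N/N_sat) = -1.794732
t = -ln(1 - N/N_sat) / k = -(-1.794732) / 0.137 = 13.10 days

13.10


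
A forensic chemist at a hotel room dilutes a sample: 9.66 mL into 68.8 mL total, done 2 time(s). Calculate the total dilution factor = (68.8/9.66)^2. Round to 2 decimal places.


Dilution factor calculation:
Single dilution = V_total / V_sample = 68.8 / 9.66 ≈ 7.122153
Number of dilutions = 2
Total DF = (68.8 / 9.66)^2 (full precision, rounded at the end) = 50.73

50.73


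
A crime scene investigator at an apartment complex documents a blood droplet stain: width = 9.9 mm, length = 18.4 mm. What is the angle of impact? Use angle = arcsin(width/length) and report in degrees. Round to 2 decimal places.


Blood spatter impact angle calculation:
width / length = 9.9 / 18.4 = 0.538043
angle = arcsin(0.538043)
angle = 32.55 degrees

32.55


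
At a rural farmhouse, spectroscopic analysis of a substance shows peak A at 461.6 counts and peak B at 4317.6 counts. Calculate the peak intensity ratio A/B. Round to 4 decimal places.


Spectral peak ratio:
Peak A = 461.6 counts
Peak B = 4317.6 counts
Ratio = 461.6 / 4317.6 = 0.1069

0.1069


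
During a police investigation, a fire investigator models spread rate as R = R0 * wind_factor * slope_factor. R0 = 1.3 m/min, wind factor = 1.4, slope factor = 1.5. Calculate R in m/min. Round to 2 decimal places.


Fire spread rate calculation:
R = R0 * wind_factor * slope_factor
= 1.3 * 1.4 * 1.5
= 1.82 * 1.5
= 2.73 m/min

2.73


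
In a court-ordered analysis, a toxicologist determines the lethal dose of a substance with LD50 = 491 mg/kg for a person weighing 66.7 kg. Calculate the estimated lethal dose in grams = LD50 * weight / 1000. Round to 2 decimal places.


Lethal dose calculation:
Lethal dose = LD50 * body_weight / 1000
= 491 * 66.7 / 1000
= 32749.7 / 1000
= 32.75 g

32.75


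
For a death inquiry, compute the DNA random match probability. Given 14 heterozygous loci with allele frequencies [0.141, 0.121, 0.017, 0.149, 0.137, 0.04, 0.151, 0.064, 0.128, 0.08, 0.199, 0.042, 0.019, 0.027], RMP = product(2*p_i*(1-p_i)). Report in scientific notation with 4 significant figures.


Computing RMP for 14 loci:
Locus 1: 2 * 0.141 * 0.859 = 0.242238
Locus 2: 2 * 0.121 * 0.879 = 0.212718
Locus 3: 2 * 0.017 * 0.983 = 0.033422
Locus 4: 2 * 0.149 * 0.851 = 0.253598
Locus 5: 2 * 0.137 * 0.863 = 0.236462
Locus 6: 2 * 0.04 * 0.96 = 0.0768
Locus 7: 2 * 0.151 * 0.849 = 0.256398
Locus 8: 2 * 0.064 * 0.936 = 0.119808
Locus 9: 2 * 0.128 * 0.872 = 0.223232
Locus 10: 2 * 0.08 * 0.92 = 0.1472
Locus 11: 2 * 0.199 * 0.801 = 0.318798
Locus 12: 2 * 0.042 * 0.958 = 0.080472
Locus 13: 2 * 0.019 * 0.981 = 0.037278
Locus 14: 2 * 0.027 * 0.973 = 0.052542
RMP = 4.023e-13

4.023e-13


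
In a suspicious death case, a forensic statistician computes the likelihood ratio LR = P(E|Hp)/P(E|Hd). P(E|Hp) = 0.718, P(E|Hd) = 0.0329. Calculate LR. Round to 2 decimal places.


Likelihood ratio calculation:
LR = P(E|Hp) / P(E|Hd)
LR = 0.718 / 0.0329
LR = 21.82

21.82


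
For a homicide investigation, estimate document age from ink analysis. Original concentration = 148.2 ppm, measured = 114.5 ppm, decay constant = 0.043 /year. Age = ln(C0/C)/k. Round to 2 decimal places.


Document age estimation:
C0/C = 148.2 / 114.5 = 1.294323
ln(C0/C) = 0.257988
t = 0.257988 / 0.043 = 6.00 years

6.00


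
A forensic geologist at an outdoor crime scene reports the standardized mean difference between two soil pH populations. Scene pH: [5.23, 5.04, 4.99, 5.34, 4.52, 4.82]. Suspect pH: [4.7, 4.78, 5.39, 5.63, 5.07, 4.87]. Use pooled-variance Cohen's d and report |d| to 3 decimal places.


Pooled-variance Cohen's d for soil pH comparison:
Scene mean = 29.94 / 6 = 4.99
Suspect mean = 30.44 / 6 = 5.073333
Scene sample variance s_s^2 = 0.08648
Suspect sample variance s_c^2 = 0.135387
Pooled variance = ((n_s-1)*s_s^2 + (n_c-1)*s_c^2) / (n_s + n_c - 2) = 0.110933
Pooled SD = sqrt(0.110933) = 0.333066
Mean difference = -0.083333
|d| = |-0.083333| / 0.333066 = 0.250

0.250


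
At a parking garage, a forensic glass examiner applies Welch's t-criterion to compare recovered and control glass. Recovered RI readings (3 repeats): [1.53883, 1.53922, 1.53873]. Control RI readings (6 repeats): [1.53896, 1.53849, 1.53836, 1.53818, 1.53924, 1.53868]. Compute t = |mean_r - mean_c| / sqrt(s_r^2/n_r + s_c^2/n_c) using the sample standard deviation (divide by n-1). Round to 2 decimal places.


Welch's t-criterion for glass RI comparison:
Recovered mean = sum / n_r = 4.61678 / 3 = 1.5389267
Control mean = sum / n_c = 9.23191 / 6 = 1.5386517
Recovered sample variance s_r^2 = 6.70333e-08
Control sample variance s_c^2 = 1.55137e-07
Welch SE (unpooled) = sqrt(s_r^2/n_r + s_c^2/n_c) = sqrt(2.23444e-08 + 2.58561e-08) = sqrt(4.82005e-08) = 0.000219546
|mean_r - mean_c| = 0.000275
t = 0.000275 / 0.000219546 = 1.25

1.25


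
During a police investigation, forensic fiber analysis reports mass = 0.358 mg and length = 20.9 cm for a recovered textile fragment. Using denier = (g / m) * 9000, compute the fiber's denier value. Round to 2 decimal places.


Denier calculation:
Mass in grams = 0.358 mg / 1000 = 0.000358 g
Length in meters = 20.9 cm / 100 = 0.209 m
Linear density = mass / length = 0.000358 / 0.209 = 0.00171292 g/m
Denier = (g/m) * 9000 = 0.00171292 * 9000 = 15.42

15.42


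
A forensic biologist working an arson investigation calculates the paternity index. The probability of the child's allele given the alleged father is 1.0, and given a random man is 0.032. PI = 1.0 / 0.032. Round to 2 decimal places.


Paternity Index calculation:
PI = P(allele|father) / P(allele|random)
PI = 1.0 / 0.032
PI = 31.25

31.25


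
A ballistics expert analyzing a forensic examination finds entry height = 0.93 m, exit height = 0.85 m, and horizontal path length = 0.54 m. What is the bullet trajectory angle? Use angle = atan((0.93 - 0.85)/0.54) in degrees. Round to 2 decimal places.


Bullet trajectory angle:
Height difference = 0.93 - 0.85 = 0.08 m
angle = atan(0.08 / 0.54)
angle = atan(0.148148)
angle = 8.43 degrees

8.43


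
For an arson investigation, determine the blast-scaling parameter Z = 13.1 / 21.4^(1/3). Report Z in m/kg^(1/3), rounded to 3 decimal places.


Scaled distance calculation:
W^(1/3) = 21.4^(1/3) = 2.776331
Z = R / W^(1/3) = 13.1 / 2.776331
Z = 4.718 m/kg^(1/3)

4.718


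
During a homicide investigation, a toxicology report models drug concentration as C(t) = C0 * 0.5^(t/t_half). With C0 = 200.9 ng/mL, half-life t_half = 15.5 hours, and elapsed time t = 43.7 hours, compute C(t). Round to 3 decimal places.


Drug concentration decay:
Number of half-lives = t / t_half = 43.7 / 15.5 = 2.819355
Decay factor = 0.5^2.819355 = 0.14167381
C(t) = 200.9 * 0.14167381 = 28.462 ng/mL

28.462


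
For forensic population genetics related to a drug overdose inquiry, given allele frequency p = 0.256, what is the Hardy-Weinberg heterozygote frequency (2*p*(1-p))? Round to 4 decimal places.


Hardy-Weinberg heterozygote frequency:
q = 1 - p = 1 - 0.256 = 0.744
2pq = 2 * 0.256 * 0.744 = 0.3809

0.3809


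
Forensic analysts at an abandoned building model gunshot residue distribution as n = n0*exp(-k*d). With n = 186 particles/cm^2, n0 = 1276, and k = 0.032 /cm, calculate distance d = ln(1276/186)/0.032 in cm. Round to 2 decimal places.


GSR distance calculation:
n0/n = 1276 / 186 = 6.860215
ln(n0/n) = 1.925739
d = 1.925739 / 0.032 = 60.18 cm

60.18


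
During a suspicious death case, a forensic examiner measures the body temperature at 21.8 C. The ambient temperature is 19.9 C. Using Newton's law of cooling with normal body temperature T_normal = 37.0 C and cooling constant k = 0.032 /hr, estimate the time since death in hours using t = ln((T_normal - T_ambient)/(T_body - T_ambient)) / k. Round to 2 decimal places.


Using Newton's law of cooling:
t = ln((T_normal - T_ambient) / (T_body - T_ambient)) / k
T_normal - T_ambient = 17.1
T_body - T_ambient = 1.9
Ratio = 9
ln(ratio) = 2.197225
t = 2.197225 / 0.032 = 68.66 hours

68.66


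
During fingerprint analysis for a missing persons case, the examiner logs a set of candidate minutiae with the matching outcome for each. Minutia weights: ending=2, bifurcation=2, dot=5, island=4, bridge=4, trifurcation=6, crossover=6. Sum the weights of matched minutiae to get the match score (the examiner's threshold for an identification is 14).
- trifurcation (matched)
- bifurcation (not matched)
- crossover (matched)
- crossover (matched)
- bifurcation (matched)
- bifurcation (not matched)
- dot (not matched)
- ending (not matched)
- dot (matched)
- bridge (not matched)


Weighted minutiae match score:
  trifurcation: matched, +6 (running total 6)
  bifurcation: not matched, +0
  crossover: matched, +6 (running total 12)
  crossover: matched, +6 (running total 18)
  bifurcation: matched, +2 (running total 20)
  bifurcation: not matched, +0
  dot: not matched, +0
  ending: not matched, +0
  dot: matched, +5 (running total 25)
  bridge: not matched, +0
Total score = 25
Threshold = 14; verdict = identification

25


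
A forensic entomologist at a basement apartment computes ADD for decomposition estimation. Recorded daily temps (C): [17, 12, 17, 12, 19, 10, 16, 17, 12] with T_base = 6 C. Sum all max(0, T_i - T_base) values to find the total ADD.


Computing ADD day by day:
Day 1: max(0, 17 - 6) = 11
Day 2: max(0, 12 - 6) = 6
Day 3: max(0, 17 - 6) = 11
Day 4: max(0, 12 - 6) = 6
Day 5: max(0, 19 - 6) = 13
Day 6: max(0, 10 - 6) = 4
Day 7: max(0, 16 - 6) = 10
Day 8: max(0, 17 - 6) = 11
Day 9: max(0, 12 - 6) = 6
Total ADD = 78

78


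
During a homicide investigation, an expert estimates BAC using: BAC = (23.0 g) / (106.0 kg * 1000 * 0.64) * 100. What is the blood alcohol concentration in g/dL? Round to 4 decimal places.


Applying the Widmark formula:
BAC = (dose_g / (body_wt * 1000 * r)) * 100
Denominator = 106.0 * 1000 * 0.64 = 67840
BAC = (23.0 / 67840) * 100
BAC = 0.0339 g/dL

0.0339


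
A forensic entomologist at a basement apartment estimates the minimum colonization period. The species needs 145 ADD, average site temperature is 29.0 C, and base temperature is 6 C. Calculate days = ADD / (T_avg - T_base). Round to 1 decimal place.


Insect development time:
Effective temperature = avg_temp - T_base = 29.0 - 6 = 23.0 C
Days = ADD / effective_temp = 145 / 23.0 = 6.3 days

6.3


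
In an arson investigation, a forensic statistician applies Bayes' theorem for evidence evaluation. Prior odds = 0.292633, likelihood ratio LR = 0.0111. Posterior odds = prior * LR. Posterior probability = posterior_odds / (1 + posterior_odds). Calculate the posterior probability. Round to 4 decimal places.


Bayesian evidence evaluation:
Posterior odds = prior_odds * LR = 0.292633 * 0.0111 = 0.003248226
Posterior probability = posterior_odds / (1 + posterior_odds)
= 0.003248226 / (1 + 0.003248226)
= 0.003248226 / 1.003248226
= 0.0032

0.0032


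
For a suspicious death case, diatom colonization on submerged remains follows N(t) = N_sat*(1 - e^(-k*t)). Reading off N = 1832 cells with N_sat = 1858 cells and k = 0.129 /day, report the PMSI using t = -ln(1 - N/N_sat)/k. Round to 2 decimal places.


PMSI from diatom colonization curve:
N / N_sat = 1832 / 1858 = 0.986006
1 - N/N_sat = 0.013994
ln(1 - N/N_sat) = -4.269127
t = -ln(1 - N/N_sat) / k = -(-4.269127) / 0.129 = 33.09 days

33.09


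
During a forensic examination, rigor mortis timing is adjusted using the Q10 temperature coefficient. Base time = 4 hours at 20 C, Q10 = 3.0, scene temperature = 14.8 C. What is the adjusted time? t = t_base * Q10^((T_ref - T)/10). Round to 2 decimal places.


Rigor mortis time adjustment:
Exponent = (T_ref - T_actual) / 10 = (20 - 14.8) / 10 = 0.52
Q10 factor = 3.0^0.52 = 1.77053
t_adjusted = 4 * 1.77053 = 7.08 hours

7.08


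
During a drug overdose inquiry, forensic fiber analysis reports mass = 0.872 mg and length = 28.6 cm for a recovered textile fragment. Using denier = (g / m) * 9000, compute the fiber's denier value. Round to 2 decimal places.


Denier calculation:
Mass in grams = 0.872 mg / 1000 = 0.000872 g
Length in meters = 28.6 cm / 100 = 0.286 m
Linear density = mass / length = 0.000872 / 0.286 = 0.00304895 g/m
Denier = (g/m) * 9000 = 0.00304895 * 9000 = 27.44

27.44


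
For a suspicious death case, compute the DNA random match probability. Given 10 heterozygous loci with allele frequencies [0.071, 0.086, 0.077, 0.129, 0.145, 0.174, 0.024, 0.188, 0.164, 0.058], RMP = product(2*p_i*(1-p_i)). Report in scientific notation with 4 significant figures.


Computing RMP for 10 loci:
Locus 1: 2 * 0.071 * 0.929 = 0.131918
Locus 2: 2 * 0.086 * 0.914 = 0.157208
Locus 3: 2 * 0.077 * 0.923 = 0.142142
Locus 4: 2 * 0.129 * 0.871 = 0.224718
Locus 5: 2 * 0.145 * 0.855 = 0.24795
Locus 6: 2 * 0.174 * 0.826 = 0.287448
Locus 7: 2 * 0.024 * 0.976 = 0.046848
Locus 8: 2 * 0.188 * 0.812 = 0.305312
Locus 9: 2 * 0.164 * 0.836 = 0.274208
Locus 10: 2 * 0.058 * 0.942 = 0.109272
RMP = 2.023e-08

2.023e-08


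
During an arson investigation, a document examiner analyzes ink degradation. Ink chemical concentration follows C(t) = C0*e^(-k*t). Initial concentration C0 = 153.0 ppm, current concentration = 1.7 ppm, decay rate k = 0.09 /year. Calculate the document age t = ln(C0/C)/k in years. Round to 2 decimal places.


Document age estimation:
C0/C = 153.0 / 1.7 = 90
ln(C0/C) = 4.49981
t = 4.49981 / 0.09 = 50.00 years

50.00


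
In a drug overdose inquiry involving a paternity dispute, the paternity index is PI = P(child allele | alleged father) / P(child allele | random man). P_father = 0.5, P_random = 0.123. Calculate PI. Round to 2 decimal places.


Paternity Index calculation:
PI = P(allele|father) / P(allele|random)
PI = 0.5 / 0.123
PI = 4.07

4.07


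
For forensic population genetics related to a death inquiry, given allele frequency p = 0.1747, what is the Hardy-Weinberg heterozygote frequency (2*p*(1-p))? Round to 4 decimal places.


Hardy-Weinberg heterozygote frequency:
q = 1 - p = 1 - 0.1747 = 0.8253
2pq = 2 * 0.1747 * 0.8253 = 0.2884

0.2884


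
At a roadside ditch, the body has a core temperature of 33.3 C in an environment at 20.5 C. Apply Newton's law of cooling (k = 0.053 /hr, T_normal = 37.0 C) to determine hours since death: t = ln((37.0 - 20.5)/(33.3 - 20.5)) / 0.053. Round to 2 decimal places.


Using Newton's law of cooling:
t = ln((T_normal - T_ambient) / (T_body - T_ambient)) / k
T_normal - T_ambient = 16.5
T_body - T_ambient = 12.8
Ratio = 1.289063
ln(ratio) = 0.253916
t = 0.253916 / 0.053 = 4.79 hours

4.79


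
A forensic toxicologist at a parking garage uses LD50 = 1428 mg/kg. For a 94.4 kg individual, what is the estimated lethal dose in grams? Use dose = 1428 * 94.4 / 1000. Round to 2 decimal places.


Lethal dose calculation:
Lethal dose = LD50 * body_weight / 1000
= 1428 * 94.4 / 1000
= 134803.2 / 1000
= 134.80 g

134.80


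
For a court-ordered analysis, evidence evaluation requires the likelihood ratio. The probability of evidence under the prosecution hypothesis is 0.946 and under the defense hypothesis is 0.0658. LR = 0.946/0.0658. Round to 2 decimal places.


Likelihood ratio calculation:
LR = P(E|Hp) / P(E|Hd)
LR = 0.946 / 0.0658
LR = 14.38

14.38


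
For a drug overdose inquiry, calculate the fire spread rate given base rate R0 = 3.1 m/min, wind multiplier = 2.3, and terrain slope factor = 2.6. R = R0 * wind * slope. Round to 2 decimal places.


Fire spread rate calculation:
R = R0 * wind_factor * slope_factor
= 3.1 * 2.3 * 2.6
= 7.13 * 2.6
= 18.54 m/min

18.54


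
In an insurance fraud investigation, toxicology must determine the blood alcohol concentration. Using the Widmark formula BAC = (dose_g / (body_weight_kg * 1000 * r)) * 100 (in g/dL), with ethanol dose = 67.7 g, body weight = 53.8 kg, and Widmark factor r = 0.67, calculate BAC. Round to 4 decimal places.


Applying the Widmark formula:
BAC = (dose_g / (body_wt * 1000 * r)) * 100
Denominator = 53.8 * 1000 * 0.67 = 36046
BAC = (67.7 / 36046) * 100
BAC = 0.1878 g/dL

0.1878


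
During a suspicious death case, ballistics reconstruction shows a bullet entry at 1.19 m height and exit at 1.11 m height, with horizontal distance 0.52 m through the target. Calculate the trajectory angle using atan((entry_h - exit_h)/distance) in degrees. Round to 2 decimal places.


Bullet trajectory angle:
Height difference = 1.19 - 1.11 = 0.08 m
angle = atan(0.08 / 0.52)
angle = atan(0.153846)
angle = 8.75 degrees

8.75


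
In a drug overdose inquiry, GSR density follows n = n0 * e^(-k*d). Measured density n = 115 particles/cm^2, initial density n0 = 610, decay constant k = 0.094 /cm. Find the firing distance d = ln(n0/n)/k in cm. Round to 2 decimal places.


GSR distance calculation:
n0/n = 610 / 115 = 5.304348
ln(n0/n) = 1.668527
d = 1.668527 / 0.094 = 17.75 cm

17.75


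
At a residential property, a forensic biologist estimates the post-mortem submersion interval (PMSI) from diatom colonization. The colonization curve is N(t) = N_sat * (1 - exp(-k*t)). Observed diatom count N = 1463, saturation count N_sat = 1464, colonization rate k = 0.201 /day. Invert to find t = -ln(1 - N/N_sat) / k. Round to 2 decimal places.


PMSI from diatom colonization curve:
N / N_sat = 1463 / 1464 = 0.999317
1 - N/N_sat = 0.000683
ln(1 - N/N_sat) = -7.289016
t = -ln(1 - N/N_sat) / k = -(-7.289016) / 0.201 = 36.26 days

36.26


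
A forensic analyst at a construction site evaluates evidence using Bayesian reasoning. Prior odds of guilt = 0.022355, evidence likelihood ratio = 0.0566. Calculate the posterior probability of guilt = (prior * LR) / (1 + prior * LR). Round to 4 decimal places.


Bayesian evidence evaluation:
Posterior odds = prior_odds * LR = 0.022355 * 0.0566 = 0.001265293
Posterior probability = posterior_odds / (1 + posterior_odds)
= 0.001265293 / (1 + 0.001265293)
= 0.001265293 / 1.001265293
= 0.0013

0.0013


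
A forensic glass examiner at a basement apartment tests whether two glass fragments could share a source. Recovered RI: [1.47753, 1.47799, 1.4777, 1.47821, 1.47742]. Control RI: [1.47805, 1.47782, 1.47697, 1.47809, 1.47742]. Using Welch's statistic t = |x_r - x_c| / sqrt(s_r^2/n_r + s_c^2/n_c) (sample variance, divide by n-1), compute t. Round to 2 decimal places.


Welch's t-criterion for glass RI comparison:
Recovered mean = sum / n_r = 7.38885 / 5 = 1.47777
Control mean = sum / n_c = 7.38835 / 5 = 1.47767
Recovered sample variance s_r^2 = 1.0675e-07
Control sample variance s_c^2 = 2.2395e-07
Welch SE (unpooled) = sqrt(s_r^2/n_r + s_c^2/n_c) = sqrt(2.135e-08 + 4.479e-08) = sqrt(6.614e-08) = 0.000257177
|mean_r - mean_c| = 0.0001
t = 0.0001 / 0.000257177 = 0.39

0.39


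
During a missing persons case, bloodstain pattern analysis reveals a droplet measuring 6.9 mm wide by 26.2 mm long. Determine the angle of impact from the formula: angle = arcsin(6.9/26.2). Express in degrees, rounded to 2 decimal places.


Blood spatter impact angle calculation:
width / length = 6.9 / 26.2 = 0.263359
angle = arcsin(0.263359)
angle = 15.27 degrees

15.27


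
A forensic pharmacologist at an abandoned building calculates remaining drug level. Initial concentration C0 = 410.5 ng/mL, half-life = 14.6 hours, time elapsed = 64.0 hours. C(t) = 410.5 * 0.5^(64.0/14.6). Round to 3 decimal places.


Drug concentration decay:
Number of half-lives = t / t_half = 64.0 / 14.6 = 4.383562
Decay factor = 0.5^4.383562 = 0.04790892
C(t) = 410.5 * 0.04790892 = 19.667 ng/mL

19.667


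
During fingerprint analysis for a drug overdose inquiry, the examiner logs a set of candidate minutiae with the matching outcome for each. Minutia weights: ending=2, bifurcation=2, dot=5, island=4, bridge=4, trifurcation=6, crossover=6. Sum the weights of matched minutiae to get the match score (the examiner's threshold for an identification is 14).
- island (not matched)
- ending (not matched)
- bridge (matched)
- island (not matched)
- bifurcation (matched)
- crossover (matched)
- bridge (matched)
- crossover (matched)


Weighted minutiae match score:
  island: not matched, +0
  ending: not matched, +0
  bridge: matched, +4 (running total 4)
  island: not matched, +0
  bifurcation: matched, +2 (running total 6)
  crossover: matched, +6 (running total 12)
  bridge: matched, +4 (running total 16)
  crossover: matched, +6 (running total 22)
Total score = 22
Threshold = 14; verdict = identification

22
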